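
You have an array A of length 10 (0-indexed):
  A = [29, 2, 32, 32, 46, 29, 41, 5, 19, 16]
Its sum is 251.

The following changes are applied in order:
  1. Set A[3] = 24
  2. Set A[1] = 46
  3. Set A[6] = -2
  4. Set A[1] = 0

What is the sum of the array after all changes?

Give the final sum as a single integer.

Initial sum: 251
Change 1: A[3] 32 -> 24, delta = -8, sum = 243
Change 2: A[1] 2 -> 46, delta = 44, sum = 287
Change 3: A[6] 41 -> -2, delta = -43, sum = 244
Change 4: A[1] 46 -> 0, delta = -46, sum = 198

Answer: 198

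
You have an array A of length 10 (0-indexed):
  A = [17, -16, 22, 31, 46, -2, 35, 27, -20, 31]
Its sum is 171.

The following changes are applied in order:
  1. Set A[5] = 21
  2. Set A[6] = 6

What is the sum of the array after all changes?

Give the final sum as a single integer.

Initial sum: 171
Change 1: A[5] -2 -> 21, delta = 23, sum = 194
Change 2: A[6] 35 -> 6, delta = -29, sum = 165

Answer: 165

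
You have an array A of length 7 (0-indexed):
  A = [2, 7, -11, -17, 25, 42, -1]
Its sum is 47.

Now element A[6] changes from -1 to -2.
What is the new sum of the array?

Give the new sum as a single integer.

Old value at index 6: -1
New value at index 6: -2
Delta = -2 - -1 = -1
New sum = old_sum + delta = 47 + (-1) = 46

Answer: 46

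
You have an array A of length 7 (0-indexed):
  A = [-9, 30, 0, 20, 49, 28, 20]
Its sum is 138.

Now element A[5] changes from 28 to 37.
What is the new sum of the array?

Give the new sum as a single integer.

Old value at index 5: 28
New value at index 5: 37
Delta = 37 - 28 = 9
New sum = old_sum + delta = 138 + (9) = 147

Answer: 147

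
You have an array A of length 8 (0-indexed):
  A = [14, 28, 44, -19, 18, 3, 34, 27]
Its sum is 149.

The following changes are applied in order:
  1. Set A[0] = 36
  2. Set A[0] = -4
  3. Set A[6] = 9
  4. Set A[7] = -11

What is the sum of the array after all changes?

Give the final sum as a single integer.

Initial sum: 149
Change 1: A[0] 14 -> 36, delta = 22, sum = 171
Change 2: A[0] 36 -> -4, delta = -40, sum = 131
Change 3: A[6] 34 -> 9, delta = -25, sum = 106
Change 4: A[7] 27 -> -11, delta = -38, sum = 68

Answer: 68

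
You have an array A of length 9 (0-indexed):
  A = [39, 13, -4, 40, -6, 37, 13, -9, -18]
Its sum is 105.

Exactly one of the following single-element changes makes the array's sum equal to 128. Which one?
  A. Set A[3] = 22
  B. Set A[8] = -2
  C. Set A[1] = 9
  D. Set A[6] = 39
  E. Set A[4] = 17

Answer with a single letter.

Answer: E

Derivation:
Option A: A[3] 40->22, delta=-18, new_sum=105+(-18)=87
Option B: A[8] -18->-2, delta=16, new_sum=105+(16)=121
Option C: A[1] 13->9, delta=-4, new_sum=105+(-4)=101
Option D: A[6] 13->39, delta=26, new_sum=105+(26)=131
Option E: A[4] -6->17, delta=23, new_sum=105+(23)=128 <-- matches target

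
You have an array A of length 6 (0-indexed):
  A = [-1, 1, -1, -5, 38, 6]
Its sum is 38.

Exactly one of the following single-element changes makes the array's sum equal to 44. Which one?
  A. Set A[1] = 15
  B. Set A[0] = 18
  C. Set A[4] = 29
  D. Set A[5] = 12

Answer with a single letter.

Option A: A[1] 1->15, delta=14, new_sum=38+(14)=52
Option B: A[0] -1->18, delta=19, new_sum=38+(19)=57
Option C: A[4] 38->29, delta=-9, new_sum=38+(-9)=29
Option D: A[5] 6->12, delta=6, new_sum=38+(6)=44 <-- matches target

Answer: D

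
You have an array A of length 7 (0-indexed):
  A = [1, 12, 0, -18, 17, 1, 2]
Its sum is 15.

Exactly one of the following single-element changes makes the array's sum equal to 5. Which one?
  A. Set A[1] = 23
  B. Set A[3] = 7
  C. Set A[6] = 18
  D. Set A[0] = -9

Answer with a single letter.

Answer: D

Derivation:
Option A: A[1] 12->23, delta=11, new_sum=15+(11)=26
Option B: A[3] -18->7, delta=25, new_sum=15+(25)=40
Option C: A[6] 2->18, delta=16, new_sum=15+(16)=31
Option D: A[0] 1->-9, delta=-10, new_sum=15+(-10)=5 <-- matches target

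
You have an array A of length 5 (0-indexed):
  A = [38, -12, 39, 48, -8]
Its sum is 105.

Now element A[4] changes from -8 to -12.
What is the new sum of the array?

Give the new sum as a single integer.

Answer: 101

Derivation:
Old value at index 4: -8
New value at index 4: -12
Delta = -12 - -8 = -4
New sum = old_sum + delta = 105 + (-4) = 101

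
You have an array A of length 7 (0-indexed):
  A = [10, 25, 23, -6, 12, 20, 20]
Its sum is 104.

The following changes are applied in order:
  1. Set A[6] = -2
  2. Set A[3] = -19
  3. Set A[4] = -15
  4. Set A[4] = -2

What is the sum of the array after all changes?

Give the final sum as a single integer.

Initial sum: 104
Change 1: A[6] 20 -> -2, delta = -22, sum = 82
Change 2: A[3] -6 -> -19, delta = -13, sum = 69
Change 3: A[4] 12 -> -15, delta = -27, sum = 42
Change 4: A[4] -15 -> -2, delta = 13, sum = 55

Answer: 55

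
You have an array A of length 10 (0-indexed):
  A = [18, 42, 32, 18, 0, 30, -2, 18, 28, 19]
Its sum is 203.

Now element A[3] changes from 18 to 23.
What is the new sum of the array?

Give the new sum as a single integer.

Answer: 208

Derivation:
Old value at index 3: 18
New value at index 3: 23
Delta = 23 - 18 = 5
New sum = old_sum + delta = 203 + (5) = 208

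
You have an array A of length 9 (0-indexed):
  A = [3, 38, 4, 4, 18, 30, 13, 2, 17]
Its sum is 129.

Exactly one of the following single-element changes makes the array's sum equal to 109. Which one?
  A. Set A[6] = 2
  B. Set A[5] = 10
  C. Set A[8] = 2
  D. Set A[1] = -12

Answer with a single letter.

Option A: A[6] 13->2, delta=-11, new_sum=129+(-11)=118
Option B: A[5] 30->10, delta=-20, new_sum=129+(-20)=109 <-- matches target
Option C: A[8] 17->2, delta=-15, new_sum=129+(-15)=114
Option D: A[1] 38->-12, delta=-50, new_sum=129+(-50)=79

Answer: B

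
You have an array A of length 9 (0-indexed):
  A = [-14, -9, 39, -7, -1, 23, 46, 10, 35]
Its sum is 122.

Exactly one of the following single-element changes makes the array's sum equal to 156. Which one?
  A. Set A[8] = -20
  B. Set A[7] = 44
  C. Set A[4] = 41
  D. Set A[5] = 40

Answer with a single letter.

Option A: A[8] 35->-20, delta=-55, new_sum=122+(-55)=67
Option B: A[7] 10->44, delta=34, new_sum=122+(34)=156 <-- matches target
Option C: A[4] -1->41, delta=42, new_sum=122+(42)=164
Option D: A[5] 23->40, delta=17, new_sum=122+(17)=139

Answer: B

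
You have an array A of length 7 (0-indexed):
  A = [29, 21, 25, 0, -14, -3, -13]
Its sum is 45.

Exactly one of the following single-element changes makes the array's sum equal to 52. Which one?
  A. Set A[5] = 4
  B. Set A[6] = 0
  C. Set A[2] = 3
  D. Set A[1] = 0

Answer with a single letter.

Option A: A[5] -3->4, delta=7, new_sum=45+(7)=52 <-- matches target
Option B: A[6] -13->0, delta=13, new_sum=45+(13)=58
Option C: A[2] 25->3, delta=-22, new_sum=45+(-22)=23
Option D: A[1] 21->0, delta=-21, new_sum=45+(-21)=24

Answer: A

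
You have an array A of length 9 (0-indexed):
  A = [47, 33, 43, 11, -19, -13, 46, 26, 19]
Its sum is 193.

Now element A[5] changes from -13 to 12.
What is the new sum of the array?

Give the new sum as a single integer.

Answer: 218

Derivation:
Old value at index 5: -13
New value at index 5: 12
Delta = 12 - -13 = 25
New sum = old_sum + delta = 193 + (25) = 218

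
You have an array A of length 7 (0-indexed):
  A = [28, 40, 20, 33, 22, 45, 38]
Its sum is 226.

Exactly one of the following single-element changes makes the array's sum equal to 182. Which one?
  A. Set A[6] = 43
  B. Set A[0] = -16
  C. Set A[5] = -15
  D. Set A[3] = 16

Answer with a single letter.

Option A: A[6] 38->43, delta=5, new_sum=226+(5)=231
Option B: A[0] 28->-16, delta=-44, new_sum=226+(-44)=182 <-- matches target
Option C: A[5] 45->-15, delta=-60, new_sum=226+(-60)=166
Option D: A[3] 33->16, delta=-17, new_sum=226+(-17)=209

Answer: B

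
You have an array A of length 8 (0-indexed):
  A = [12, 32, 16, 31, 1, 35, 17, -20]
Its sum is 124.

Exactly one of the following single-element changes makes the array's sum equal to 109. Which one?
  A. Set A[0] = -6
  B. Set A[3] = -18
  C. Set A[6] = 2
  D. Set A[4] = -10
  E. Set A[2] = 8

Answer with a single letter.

Answer: C

Derivation:
Option A: A[0] 12->-6, delta=-18, new_sum=124+(-18)=106
Option B: A[3] 31->-18, delta=-49, new_sum=124+(-49)=75
Option C: A[6] 17->2, delta=-15, new_sum=124+(-15)=109 <-- matches target
Option D: A[4] 1->-10, delta=-11, new_sum=124+(-11)=113
Option E: A[2] 16->8, delta=-8, new_sum=124+(-8)=116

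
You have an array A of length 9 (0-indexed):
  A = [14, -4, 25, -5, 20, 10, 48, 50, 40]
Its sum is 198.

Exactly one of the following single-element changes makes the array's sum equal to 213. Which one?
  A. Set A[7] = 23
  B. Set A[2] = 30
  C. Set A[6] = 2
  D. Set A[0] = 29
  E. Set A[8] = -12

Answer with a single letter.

Answer: D

Derivation:
Option A: A[7] 50->23, delta=-27, new_sum=198+(-27)=171
Option B: A[2] 25->30, delta=5, new_sum=198+(5)=203
Option C: A[6] 48->2, delta=-46, new_sum=198+(-46)=152
Option D: A[0] 14->29, delta=15, new_sum=198+(15)=213 <-- matches target
Option E: A[8] 40->-12, delta=-52, new_sum=198+(-52)=146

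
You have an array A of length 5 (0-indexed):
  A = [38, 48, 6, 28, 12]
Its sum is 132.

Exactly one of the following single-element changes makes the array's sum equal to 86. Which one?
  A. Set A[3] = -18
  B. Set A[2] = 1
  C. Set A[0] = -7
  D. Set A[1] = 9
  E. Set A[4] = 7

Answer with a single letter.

Answer: A

Derivation:
Option A: A[3] 28->-18, delta=-46, new_sum=132+(-46)=86 <-- matches target
Option B: A[2] 6->1, delta=-5, new_sum=132+(-5)=127
Option C: A[0] 38->-7, delta=-45, new_sum=132+(-45)=87
Option D: A[1] 48->9, delta=-39, new_sum=132+(-39)=93
Option E: A[4] 12->7, delta=-5, new_sum=132+(-5)=127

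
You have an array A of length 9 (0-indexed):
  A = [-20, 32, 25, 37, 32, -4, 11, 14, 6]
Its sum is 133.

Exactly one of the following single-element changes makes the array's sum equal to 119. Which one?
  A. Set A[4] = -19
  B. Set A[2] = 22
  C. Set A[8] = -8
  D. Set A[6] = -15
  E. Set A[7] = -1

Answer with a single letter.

Answer: C

Derivation:
Option A: A[4] 32->-19, delta=-51, new_sum=133+(-51)=82
Option B: A[2] 25->22, delta=-3, new_sum=133+(-3)=130
Option C: A[8] 6->-8, delta=-14, new_sum=133+(-14)=119 <-- matches target
Option D: A[6] 11->-15, delta=-26, new_sum=133+(-26)=107
Option E: A[7] 14->-1, delta=-15, new_sum=133+(-15)=118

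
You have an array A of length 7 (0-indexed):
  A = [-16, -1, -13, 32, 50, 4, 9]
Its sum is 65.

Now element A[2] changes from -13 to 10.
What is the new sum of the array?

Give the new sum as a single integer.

Answer: 88

Derivation:
Old value at index 2: -13
New value at index 2: 10
Delta = 10 - -13 = 23
New sum = old_sum + delta = 65 + (23) = 88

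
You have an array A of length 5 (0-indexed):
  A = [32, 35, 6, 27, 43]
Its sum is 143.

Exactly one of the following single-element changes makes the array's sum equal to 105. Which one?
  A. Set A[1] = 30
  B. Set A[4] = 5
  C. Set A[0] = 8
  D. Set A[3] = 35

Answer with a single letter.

Answer: B

Derivation:
Option A: A[1] 35->30, delta=-5, new_sum=143+(-5)=138
Option B: A[4] 43->5, delta=-38, new_sum=143+(-38)=105 <-- matches target
Option C: A[0] 32->8, delta=-24, new_sum=143+(-24)=119
Option D: A[3] 27->35, delta=8, new_sum=143+(8)=151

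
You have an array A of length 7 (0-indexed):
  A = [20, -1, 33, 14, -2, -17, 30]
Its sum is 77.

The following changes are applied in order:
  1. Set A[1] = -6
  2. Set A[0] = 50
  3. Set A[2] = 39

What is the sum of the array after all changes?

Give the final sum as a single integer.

Answer: 108

Derivation:
Initial sum: 77
Change 1: A[1] -1 -> -6, delta = -5, sum = 72
Change 2: A[0] 20 -> 50, delta = 30, sum = 102
Change 3: A[2] 33 -> 39, delta = 6, sum = 108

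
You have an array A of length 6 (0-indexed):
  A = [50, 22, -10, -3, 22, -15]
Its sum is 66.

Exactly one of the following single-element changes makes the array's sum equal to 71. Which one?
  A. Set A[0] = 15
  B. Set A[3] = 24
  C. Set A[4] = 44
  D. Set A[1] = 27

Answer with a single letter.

Answer: D

Derivation:
Option A: A[0] 50->15, delta=-35, new_sum=66+(-35)=31
Option B: A[3] -3->24, delta=27, new_sum=66+(27)=93
Option C: A[4] 22->44, delta=22, new_sum=66+(22)=88
Option D: A[1] 22->27, delta=5, new_sum=66+(5)=71 <-- matches target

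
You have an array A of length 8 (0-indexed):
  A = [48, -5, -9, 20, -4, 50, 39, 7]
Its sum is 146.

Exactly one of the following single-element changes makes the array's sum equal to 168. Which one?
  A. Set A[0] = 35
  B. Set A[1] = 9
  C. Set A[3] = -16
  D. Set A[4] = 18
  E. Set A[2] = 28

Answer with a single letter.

Option A: A[0] 48->35, delta=-13, new_sum=146+(-13)=133
Option B: A[1] -5->9, delta=14, new_sum=146+(14)=160
Option C: A[3] 20->-16, delta=-36, new_sum=146+(-36)=110
Option D: A[4] -4->18, delta=22, new_sum=146+(22)=168 <-- matches target
Option E: A[2] -9->28, delta=37, new_sum=146+(37)=183

Answer: D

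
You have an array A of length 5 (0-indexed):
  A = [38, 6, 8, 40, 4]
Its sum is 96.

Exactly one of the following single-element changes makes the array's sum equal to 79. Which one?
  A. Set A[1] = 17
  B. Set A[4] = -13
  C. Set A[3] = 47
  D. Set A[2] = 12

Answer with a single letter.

Answer: B

Derivation:
Option A: A[1] 6->17, delta=11, new_sum=96+(11)=107
Option B: A[4] 4->-13, delta=-17, new_sum=96+(-17)=79 <-- matches target
Option C: A[3] 40->47, delta=7, new_sum=96+(7)=103
Option D: A[2] 8->12, delta=4, new_sum=96+(4)=100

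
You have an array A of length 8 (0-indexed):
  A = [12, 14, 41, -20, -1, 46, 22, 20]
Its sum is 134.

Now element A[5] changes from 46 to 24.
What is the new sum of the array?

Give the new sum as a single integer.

Answer: 112

Derivation:
Old value at index 5: 46
New value at index 5: 24
Delta = 24 - 46 = -22
New sum = old_sum + delta = 134 + (-22) = 112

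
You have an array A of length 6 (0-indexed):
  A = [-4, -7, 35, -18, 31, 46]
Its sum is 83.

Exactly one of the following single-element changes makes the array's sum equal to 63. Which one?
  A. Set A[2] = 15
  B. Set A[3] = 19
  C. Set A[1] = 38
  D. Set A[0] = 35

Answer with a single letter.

Answer: A

Derivation:
Option A: A[2] 35->15, delta=-20, new_sum=83+(-20)=63 <-- matches target
Option B: A[3] -18->19, delta=37, new_sum=83+(37)=120
Option C: A[1] -7->38, delta=45, new_sum=83+(45)=128
Option D: A[0] -4->35, delta=39, new_sum=83+(39)=122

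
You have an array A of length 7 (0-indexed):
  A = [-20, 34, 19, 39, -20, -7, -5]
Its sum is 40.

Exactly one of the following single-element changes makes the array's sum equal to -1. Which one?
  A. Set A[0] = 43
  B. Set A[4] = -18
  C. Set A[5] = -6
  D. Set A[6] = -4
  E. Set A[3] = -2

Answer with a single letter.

Answer: E

Derivation:
Option A: A[0] -20->43, delta=63, new_sum=40+(63)=103
Option B: A[4] -20->-18, delta=2, new_sum=40+(2)=42
Option C: A[5] -7->-6, delta=1, new_sum=40+(1)=41
Option D: A[6] -5->-4, delta=1, new_sum=40+(1)=41
Option E: A[3] 39->-2, delta=-41, new_sum=40+(-41)=-1 <-- matches target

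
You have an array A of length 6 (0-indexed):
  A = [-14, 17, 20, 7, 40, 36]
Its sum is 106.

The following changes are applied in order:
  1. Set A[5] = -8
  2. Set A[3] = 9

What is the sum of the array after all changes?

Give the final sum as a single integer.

Answer: 64

Derivation:
Initial sum: 106
Change 1: A[5] 36 -> -8, delta = -44, sum = 62
Change 2: A[3] 7 -> 9, delta = 2, sum = 64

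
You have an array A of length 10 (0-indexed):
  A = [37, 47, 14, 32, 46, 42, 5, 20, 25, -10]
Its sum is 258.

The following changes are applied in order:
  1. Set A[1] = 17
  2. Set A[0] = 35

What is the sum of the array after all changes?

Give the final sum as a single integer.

Answer: 226

Derivation:
Initial sum: 258
Change 1: A[1] 47 -> 17, delta = -30, sum = 228
Change 2: A[0] 37 -> 35, delta = -2, sum = 226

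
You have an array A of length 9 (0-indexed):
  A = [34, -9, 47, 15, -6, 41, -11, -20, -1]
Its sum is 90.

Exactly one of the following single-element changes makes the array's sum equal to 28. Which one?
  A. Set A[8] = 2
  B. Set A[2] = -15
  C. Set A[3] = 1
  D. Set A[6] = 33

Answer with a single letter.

Option A: A[8] -1->2, delta=3, new_sum=90+(3)=93
Option B: A[2] 47->-15, delta=-62, new_sum=90+(-62)=28 <-- matches target
Option C: A[3] 15->1, delta=-14, new_sum=90+(-14)=76
Option D: A[6] -11->33, delta=44, new_sum=90+(44)=134

Answer: B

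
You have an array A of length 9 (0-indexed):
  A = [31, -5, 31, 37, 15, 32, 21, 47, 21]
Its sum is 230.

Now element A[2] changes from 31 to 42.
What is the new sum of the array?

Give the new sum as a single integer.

Answer: 241

Derivation:
Old value at index 2: 31
New value at index 2: 42
Delta = 42 - 31 = 11
New sum = old_sum + delta = 230 + (11) = 241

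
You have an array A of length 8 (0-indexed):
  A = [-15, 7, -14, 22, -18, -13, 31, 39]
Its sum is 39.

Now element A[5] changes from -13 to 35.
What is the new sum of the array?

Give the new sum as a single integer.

Answer: 87

Derivation:
Old value at index 5: -13
New value at index 5: 35
Delta = 35 - -13 = 48
New sum = old_sum + delta = 39 + (48) = 87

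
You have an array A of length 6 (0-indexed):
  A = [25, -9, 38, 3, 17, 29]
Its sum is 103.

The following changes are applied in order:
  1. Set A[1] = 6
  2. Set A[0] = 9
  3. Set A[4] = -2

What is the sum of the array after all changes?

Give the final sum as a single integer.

Answer: 83

Derivation:
Initial sum: 103
Change 1: A[1] -9 -> 6, delta = 15, sum = 118
Change 2: A[0] 25 -> 9, delta = -16, sum = 102
Change 3: A[4] 17 -> -2, delta = -19, sum = 83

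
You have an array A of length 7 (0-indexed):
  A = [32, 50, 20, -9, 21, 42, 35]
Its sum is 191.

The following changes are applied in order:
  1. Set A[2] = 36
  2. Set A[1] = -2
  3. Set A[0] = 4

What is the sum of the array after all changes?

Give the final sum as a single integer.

Initial sum: 191
Change 1: A[2] 20 -> 36, delta = 16, sum = 207
Change 2: A[1] 50 -> -2, delta = -52, sum = 155
Change 3: A[0] 32 -> 4, delta = -28, sum = 127

Answer: 127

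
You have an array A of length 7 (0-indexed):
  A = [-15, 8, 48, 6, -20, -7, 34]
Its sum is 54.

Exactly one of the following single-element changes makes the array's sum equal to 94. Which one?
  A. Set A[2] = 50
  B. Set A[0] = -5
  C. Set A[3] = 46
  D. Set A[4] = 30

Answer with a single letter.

Option A: A[2] 48->50, delta=2, new_sum=54+(2)=56
Option B: A[0] -15->-5, delta=10, new_sum=54+(10)=64
Option C: A[3] 6->46, delta=40, new_sum=54+(40)=94 <-- matches target
Option D: A[4] -20->30, delta=50, new_sum=54+(50)=104

Answer: C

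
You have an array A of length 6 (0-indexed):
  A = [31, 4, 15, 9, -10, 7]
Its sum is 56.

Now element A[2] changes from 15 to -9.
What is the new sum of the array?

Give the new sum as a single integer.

Old value at index 2: 15
New value at index 2: -9
Delta = -9 - 15 = -24
New sum = old_sum + delta = 56 + (-24) = 32

Answer: 32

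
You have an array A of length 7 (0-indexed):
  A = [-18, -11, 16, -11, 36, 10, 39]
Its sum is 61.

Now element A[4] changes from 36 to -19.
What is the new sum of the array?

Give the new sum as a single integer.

Old value at index 4: 36
New value at index 4: -19
Delta = -19 - 36 = -55
New sum = old_sum + delta = 61 + (-55) = 6

Answer: 6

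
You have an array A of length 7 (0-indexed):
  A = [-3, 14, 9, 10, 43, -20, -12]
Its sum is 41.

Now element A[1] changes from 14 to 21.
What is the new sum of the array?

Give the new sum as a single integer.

Old value at index 1: 14
New value at index 1: 21
Delta = 21 - 14 = 7
New sum = old_sum + delta = 41 + (7) = 48

Answer: 48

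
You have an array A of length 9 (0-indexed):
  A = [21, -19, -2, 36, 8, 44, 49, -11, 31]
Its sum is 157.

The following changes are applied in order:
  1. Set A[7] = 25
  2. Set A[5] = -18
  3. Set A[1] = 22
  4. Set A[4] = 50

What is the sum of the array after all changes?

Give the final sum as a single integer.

Answer: 214

Derivation:
Initial sum: 157
Change 1: A[7] -11 -> 25, delta = 36, sum = 193
Change 2: A[5] 44 -> -18, delta = -62, sum = 131
Change 3: A[1] -19 -> 22, delta = 41, sum = 172
Change 4: A[4] 8 -> 50, delta = 42, sum = 214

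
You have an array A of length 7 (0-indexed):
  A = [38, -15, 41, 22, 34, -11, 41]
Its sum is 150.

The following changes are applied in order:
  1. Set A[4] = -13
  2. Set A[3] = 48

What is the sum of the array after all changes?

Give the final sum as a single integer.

Answer: 129

Derivation:
Initial sum: 150
Change 1: A[4] 34 -> -13, delta = -47, sum = 103
Change 2: A[3] 22 -> 48, delta = 26, sum = 129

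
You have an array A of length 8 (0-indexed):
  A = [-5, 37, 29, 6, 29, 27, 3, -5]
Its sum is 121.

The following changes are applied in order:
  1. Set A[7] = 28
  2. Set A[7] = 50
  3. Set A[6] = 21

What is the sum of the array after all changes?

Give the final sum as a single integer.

Initial sum: 121
Change 1: A[7] -5 -> 28, delta = 33, sum = 154
Change 2: A[7] 28 -> 50, delta = 22, sum = 176
Change 3: A[6] 3 -> 21, delta = 18, sum = 194

Answer: 194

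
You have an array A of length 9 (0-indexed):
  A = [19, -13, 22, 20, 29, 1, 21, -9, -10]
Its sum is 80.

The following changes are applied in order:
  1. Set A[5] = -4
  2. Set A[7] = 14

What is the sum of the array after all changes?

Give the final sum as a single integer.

Answer: 98

Derivation:
Initial sum: 80
Change 1: A[5] 1 -> -4, delta = -5, sum = 75
Change 2: A[7] -9 -> 14, delta = 23, sum = 98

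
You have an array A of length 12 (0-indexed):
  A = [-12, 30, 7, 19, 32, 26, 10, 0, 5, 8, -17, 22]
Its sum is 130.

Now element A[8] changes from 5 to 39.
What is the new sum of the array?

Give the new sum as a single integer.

Answer: 164

Derivation:
Old value at index 8: 5
New value at index 8: 39
Delta = 39 - 5 = 34
New sum = old_sum + delta = 130 + (34) = 164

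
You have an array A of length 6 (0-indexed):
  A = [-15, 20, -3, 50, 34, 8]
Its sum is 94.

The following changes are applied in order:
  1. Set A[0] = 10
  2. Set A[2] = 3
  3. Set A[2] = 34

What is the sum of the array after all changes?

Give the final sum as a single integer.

Answer: 156

Derivation:
Initial sum: 94
Change 1: A[0] -15 -> 10, delta = 25, sum = 119
Change 2: A[2] -3 -> 3, delta = 6, sum = 125
Change 3: A[2] 3 -> 34, delta = 31, sum = 156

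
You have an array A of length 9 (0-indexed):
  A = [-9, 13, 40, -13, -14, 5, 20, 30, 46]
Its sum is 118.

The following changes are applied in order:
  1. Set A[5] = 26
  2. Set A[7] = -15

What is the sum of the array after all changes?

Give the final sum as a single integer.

Answer: 94

Derivation:
Initial sum: 118
Change 1: A[5] 5 -> 26, delta = 21, sum = 139
Change 2: A[7] 30 -> -15, delta = -45, sum = 94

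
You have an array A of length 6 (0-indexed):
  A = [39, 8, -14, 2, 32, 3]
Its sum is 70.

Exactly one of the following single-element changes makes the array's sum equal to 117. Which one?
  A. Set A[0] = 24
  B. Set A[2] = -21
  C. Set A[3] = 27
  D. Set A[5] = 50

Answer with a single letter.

Answer: D

Derivation:
Option A: A[0] 39->24, delta=-15, new_sum=70+(-15)=55
Option B: A[2] -14->-21, delta=-7, new_sum=70+(-7)=63
Option C: A[3] 2->27, delta=25, new_sum=70+(25)=95
Option D: A[5] 3->50, delta=47, new_sum=70+(47)=117 <-- matches target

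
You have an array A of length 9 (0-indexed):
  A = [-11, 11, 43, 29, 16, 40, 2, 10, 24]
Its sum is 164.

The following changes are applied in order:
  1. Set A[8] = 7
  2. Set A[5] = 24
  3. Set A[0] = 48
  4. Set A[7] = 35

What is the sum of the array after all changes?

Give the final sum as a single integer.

Initial sum: 164
Change 1: A[8] 24 -> 7, delta = -17, sum = 147
Change 2: A[5] 40 -> 24, delta = -16, sum = 131
Change 3: A[0] -11 -> 48, delta = 59, sum = 190
Change 4: A[7] 10 -> 35, delta = 25, sum = 215

Answer: 215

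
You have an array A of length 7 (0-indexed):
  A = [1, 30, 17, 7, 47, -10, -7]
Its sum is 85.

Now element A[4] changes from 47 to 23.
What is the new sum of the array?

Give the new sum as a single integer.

Answer: 61

Derivation:
Old value at index 4: 47
New value at index 4: 23
Delta = 23 - 47 = -24
New sum = old_sum + delta = 85 + (-24) = 61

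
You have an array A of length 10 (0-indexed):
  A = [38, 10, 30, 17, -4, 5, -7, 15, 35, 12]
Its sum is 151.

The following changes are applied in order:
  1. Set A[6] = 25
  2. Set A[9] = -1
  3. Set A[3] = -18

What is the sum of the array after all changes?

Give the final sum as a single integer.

Initial sum: 151
Change 1: A[6] -7 -> 25, delta = 32, sum = 183
Change 2: A[9] 12 -> -1, delta = -13, sum = 170
Change 3: A[3] 17 -> -18, delta = -35, sum = 135

Answer: 135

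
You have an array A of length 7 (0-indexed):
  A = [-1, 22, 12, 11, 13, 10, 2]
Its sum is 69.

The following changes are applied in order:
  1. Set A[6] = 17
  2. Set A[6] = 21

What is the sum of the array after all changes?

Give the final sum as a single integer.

Answer: 88

Derivation:
Initial sum: 69
Change 1: A[6] 2 -> 17, delta = 15, sum = 84
Change 2: A[6] 17 -> 21, delta = 4, sum = 88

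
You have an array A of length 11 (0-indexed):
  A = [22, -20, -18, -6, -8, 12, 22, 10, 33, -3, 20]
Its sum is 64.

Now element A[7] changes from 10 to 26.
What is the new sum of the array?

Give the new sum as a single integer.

Old value at index 7: 10
New value at index 7: 26
Delta = 26 - 10 = 16
New sum = old_sum + delta = 64 + (16) = 80

Answer: 80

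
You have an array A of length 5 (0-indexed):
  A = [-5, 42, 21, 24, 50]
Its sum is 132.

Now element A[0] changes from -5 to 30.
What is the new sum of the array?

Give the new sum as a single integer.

Answer: 167

Derivation:
Old value at index 0: -5
New value at index 0: 30
Delta = 30 - -5 = 35
New sum = old_sum + delta = 132 + (35) = 167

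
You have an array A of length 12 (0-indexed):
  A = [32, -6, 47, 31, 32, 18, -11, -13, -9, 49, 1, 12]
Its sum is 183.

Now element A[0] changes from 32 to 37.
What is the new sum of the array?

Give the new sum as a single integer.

Old value at index 0: 32
New value at index 0: 37
Delta = 37 - 32 = 5
New sum = old_sum + delta = 183 + (5) = 188

Answer: 188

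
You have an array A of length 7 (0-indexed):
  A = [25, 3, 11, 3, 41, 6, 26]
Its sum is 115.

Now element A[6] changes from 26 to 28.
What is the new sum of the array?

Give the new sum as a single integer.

Answer: 117

Derivation:
Old value at index 6: 26
New value at index 6: 28
Delta = 28 - 26 = 2
New sum = old_sum + delta = 115 + (2) = 117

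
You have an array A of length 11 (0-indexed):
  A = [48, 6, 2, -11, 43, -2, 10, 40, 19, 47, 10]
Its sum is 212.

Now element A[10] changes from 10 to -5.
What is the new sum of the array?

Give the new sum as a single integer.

Answer: 197

Derivation:
Old value at index 10: 10
New value at index 10: -5
Delta = -5 - 10 = -15
New sum = old_sum + delta = 212 + (-15) = 197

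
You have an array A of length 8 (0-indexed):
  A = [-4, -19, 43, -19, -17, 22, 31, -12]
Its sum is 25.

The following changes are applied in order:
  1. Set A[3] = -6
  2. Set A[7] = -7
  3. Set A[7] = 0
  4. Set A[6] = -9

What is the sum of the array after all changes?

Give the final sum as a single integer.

Initial sum: 25
Change 1: A[3] -19 -> -6, delta = 13, sum = 38
Change 2: A[7] -12 -> -7, delta = 5, sum = 43
Change 3: A[7] -7 -> 0, delta = 7, sum = 50
Change 4: A[6] 31 -> -9, delta = -40, sum = 10

Answer: 10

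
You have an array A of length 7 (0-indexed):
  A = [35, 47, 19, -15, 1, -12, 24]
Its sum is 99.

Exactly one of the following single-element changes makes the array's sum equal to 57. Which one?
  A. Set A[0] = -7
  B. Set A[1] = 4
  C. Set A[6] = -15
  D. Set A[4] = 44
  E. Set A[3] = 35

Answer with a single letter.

Answer: A

Derivation:
Option A: A[0] 35->-7, delta=-42, new_sum=99+(-42)=57 <-- matches target
Option B: A[1] 47->4, delta=-43, new_sum=99+(-43)=56
Option C: A[6] 24->-15, delta=-39, new_sum=99+(-39)=60
Option D: A[4] 1->44, delta=43, new_sum=99+(43)=142
Option E: A[3] -15->35, delta=50, new_sum=99+(50)=149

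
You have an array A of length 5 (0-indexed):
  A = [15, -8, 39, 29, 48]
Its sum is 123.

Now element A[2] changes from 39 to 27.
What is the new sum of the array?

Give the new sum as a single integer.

Old value at index 2: 39
New value at index 2: 27
Delta = 27 - 39 = -12
New sum = old_sum + delta = 123 + (-12) = 111

Answer: 111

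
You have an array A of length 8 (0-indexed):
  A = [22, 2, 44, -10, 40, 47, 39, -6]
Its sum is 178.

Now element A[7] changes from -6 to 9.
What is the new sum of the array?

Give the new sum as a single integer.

Answer: 193

Derivation:
Old value at index 7: -6
New value at index 7: 9
Delta = 9 - -6 = 15
New sum = old_sum + delta = 178 + (15) = 193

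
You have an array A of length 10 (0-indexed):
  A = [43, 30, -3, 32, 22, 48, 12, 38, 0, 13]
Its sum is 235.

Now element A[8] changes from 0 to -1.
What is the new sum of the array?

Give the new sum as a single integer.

Old value at index 8: 0
New value at index 8: -1
Delta = -1 - 0 = -1
New sum = old_sum + delta = 235 + (-1) = 234

Answer: 234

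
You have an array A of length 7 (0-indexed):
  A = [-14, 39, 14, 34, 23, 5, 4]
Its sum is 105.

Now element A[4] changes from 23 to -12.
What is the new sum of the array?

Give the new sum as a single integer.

Answer: 70

Derivation:
Old value at index 4: 23
New value at index 4: -12
Delta = -12 - 23 = -35
New sum = old_sum + delta = 105 + (-35) = 70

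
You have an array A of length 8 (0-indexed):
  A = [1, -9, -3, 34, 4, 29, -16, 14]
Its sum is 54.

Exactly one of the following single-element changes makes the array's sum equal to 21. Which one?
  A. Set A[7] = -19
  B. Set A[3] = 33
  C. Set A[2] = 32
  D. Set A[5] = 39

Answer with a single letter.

Answer: A

Derivation:
Option A: A[7] 14->-19, delta=-33, new_sum=54+(-33)=21 <-- matches target
Option B: A[3] 34->33, delta=-1, new_sum=54+(-1)=53
Option C: A[2] -3->32, delta=35, new_sum=54+(35)=89
Option D: A[5] 29->39, delta=10, new_sum=54+(10)=64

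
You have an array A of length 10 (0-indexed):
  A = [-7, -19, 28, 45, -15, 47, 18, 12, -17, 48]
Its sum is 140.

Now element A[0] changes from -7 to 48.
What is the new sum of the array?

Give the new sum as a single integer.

Old value at index 0: -7
New value at index 0: 48
Delta = 48 - -7 = 55
New sum = old_sum + delta = 140 + (55) = 195

Answer: 195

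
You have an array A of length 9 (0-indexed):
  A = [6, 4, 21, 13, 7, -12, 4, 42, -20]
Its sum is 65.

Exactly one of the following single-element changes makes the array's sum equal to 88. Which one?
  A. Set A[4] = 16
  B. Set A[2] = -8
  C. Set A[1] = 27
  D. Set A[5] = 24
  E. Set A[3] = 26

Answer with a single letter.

Option A: A[4] 7->16, delta=9, new_sum=65+(9)=74
Option B: A[2] 21->-8, delta=-29, new_sum=65+(-29)=36
Option C: A[1] 4->27, delta=23, new_sum=65+(23)=88 <-- matches target
Option D: A[5] -12->24, delta=36, new_sum=65+(36)=101
Option E: A[3] 13->26, delta=13, new_sum=65+(13)=78

Answer: C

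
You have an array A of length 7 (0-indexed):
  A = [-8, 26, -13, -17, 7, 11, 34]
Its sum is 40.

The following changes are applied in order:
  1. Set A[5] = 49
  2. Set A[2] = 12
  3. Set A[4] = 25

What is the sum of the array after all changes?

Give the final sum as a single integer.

Initial sum: 40
Change 1: A[5] 11 -> 49, delta = 38, sum = 78
Change 2: A[2] -13 -> 12, delta = 25, sum = 103
Change 3: A[4] 7 -> 25, delta = 18, sum = 121

Answer: 121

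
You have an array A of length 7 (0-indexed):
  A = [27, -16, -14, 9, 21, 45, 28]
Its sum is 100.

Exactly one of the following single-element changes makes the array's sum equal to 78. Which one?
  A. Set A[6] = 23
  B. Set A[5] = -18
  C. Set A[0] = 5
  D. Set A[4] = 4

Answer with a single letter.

Option A: A[6] 28->23, delta=-5, new_sum=100+(-5)=95
Option B: A[5] 45->-18, delta=-63, new_sum=100+(-63)=37
Option C: A[0] 27->5, delta=-22, new_sum=100+(-22)=78 <-- matches target
Option D: A[4] 21->4, delta=-17, new_sum=100+(-17)=83

Answer: C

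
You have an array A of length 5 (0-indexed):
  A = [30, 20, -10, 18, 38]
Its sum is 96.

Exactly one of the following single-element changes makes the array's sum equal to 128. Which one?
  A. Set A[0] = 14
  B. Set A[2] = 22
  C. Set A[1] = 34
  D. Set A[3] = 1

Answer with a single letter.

Option A: A[0] 30->14, delta=-16, new_sum=96+(-16)=80
Option B: A[2] -10->22, delta=32, new_sum=96+(32)=128 <-- matches target
Option C: A[1] 20->34, delta=14, new_sum=96+(14)=110
Option D: A[3] 18->1, delta=-17, new_sum=96+(-17)=79

Answer: B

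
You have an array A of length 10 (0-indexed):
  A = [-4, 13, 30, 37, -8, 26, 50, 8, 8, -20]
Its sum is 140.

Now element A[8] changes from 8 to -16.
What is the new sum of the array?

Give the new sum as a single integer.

Old value at index 8: 8
New value at index 8: -16
Delta = -16 - 8 = -24
New sum = old_sum + delta = 140 + (-24) = 116

Answer: 116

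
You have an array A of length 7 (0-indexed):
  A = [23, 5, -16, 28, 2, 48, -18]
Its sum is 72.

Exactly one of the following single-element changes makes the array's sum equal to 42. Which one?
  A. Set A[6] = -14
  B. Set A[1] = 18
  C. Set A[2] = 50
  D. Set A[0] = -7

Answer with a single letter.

Option A: A[6] -18->-14, delta=4, new_sum=72+(4)=76
Option B: A[1] 5->18, delta=13, new_sum=72+(13)=85
Option C: A[2] -16->50, delta=66, new_sum=72+(66)=138
Option D: A[0] 23->-7, delta=-30, new_sum=72+(-30)=42 <-- matches target

Answer: D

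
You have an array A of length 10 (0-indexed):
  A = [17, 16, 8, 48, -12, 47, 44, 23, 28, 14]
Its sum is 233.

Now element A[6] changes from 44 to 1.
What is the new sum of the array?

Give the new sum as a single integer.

Old value at index 6: 44
New value at index 6: 1
Delta = 1 - 44 = -43
New sum = old_sum + delta = 233 + (-43) = 190

Answer: 190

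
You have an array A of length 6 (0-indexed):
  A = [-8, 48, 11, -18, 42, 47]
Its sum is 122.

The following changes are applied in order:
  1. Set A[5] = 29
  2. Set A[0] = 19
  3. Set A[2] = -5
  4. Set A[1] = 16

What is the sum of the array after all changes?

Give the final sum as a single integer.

Initial sum: 122
Change 1: A[5] 47 -> 29, delta = -18, sum = 104
Change 2: A[0] -8 -> 19, delta = 27, sum = 131
Change 3: A[2] 11 -> -5, delta = -16, sum = 115
Change 4: A[1] 48 -> 16, delta = -32, sum = 83

Answer: 83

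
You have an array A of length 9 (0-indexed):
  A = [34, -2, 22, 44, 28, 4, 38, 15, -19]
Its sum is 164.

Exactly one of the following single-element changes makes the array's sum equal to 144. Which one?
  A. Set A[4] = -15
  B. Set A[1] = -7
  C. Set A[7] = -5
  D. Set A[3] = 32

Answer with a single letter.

Answer: C

Derivation:
Option A: A[4] 28->-15, delta=-43, new_sum=164+(-43)=121
Option B: A[1] -2->-7, delta=-5, new_sum=164+(-5)=159
Option C: A[7] 15->-5, delta=-20, new_sum=164+(-20)=144 <-- matches target
Option D: A[3] 44->32, delta=-12, new_sum=164+(-12)=152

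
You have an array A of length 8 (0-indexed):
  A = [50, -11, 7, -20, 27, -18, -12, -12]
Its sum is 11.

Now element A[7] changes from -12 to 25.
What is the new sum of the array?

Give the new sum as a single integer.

Answer: 48

Derivation:
Old value at index 7: -12
New value at index 7: 25
Delta = 25 - -12 = 37
New sum = old_sum + delta = 11 + (37) = 48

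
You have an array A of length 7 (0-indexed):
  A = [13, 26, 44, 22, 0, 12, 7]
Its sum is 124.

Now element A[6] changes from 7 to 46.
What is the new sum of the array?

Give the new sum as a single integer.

Answer: 163

Derivation:
Old value at index 6: 7
New value at index 6: 46
Delta = 46 - 7 = 39
New sum = old_sum + delta = 124 + (39) = 163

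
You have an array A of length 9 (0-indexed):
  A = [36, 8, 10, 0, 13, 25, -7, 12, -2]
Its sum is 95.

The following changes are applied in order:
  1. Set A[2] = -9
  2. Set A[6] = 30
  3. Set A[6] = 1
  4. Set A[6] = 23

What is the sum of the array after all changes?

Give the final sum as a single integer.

Initial sum: 95
Change 1: A[2] 10 -> -9, delta = -19, sum = 76
Change 2: A[6] -7 -> 30, delta = 37, sum = 113
Change 3: A[6] 30 -> 1, delta = -29, sum = 84
Change 4: A[6] 1 -> 23, delta = 22, sum = 106

Answer: 106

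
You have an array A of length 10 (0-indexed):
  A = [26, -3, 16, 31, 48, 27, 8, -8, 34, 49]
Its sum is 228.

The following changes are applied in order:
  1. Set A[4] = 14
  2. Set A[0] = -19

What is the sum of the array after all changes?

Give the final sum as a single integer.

Initial sum: 228
Change 1: A[4] 48 -> 14, delta = -34, sum = 194
Change 2: A[0] 26 -> -19, delta = -45, sum = 149

Answer: 149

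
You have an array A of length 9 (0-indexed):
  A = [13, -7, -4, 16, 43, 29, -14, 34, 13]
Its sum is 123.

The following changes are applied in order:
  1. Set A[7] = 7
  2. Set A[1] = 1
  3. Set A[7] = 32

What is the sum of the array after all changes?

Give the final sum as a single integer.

Initial sum: 123
Change 1: A[7] 34 -> 7, delta = -27, sum = 96
Change 2: A[1] -7 -> 1, delta = 8, sum = 104
Change 3: A[7] 7 -> 32, delta = 25, sum = 129

Answer: 129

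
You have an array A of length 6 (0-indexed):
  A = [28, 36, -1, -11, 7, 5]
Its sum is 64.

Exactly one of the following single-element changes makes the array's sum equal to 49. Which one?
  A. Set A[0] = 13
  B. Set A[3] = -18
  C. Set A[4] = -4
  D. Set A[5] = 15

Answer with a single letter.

Answer: A

Derivation:
Option A: A[0] 28->13, delta=-15, new_sum=64+(-15)=49 <-- matches target
Option B: A[3] -11->-18, delta=-7, new_sum=64+(-7)=57
Option C: A[4] 7->-4, delta=-11, new_sum=64+(-11)=53
Option D: A[5] 5->15, delta=10, new_sum=64+(10)=74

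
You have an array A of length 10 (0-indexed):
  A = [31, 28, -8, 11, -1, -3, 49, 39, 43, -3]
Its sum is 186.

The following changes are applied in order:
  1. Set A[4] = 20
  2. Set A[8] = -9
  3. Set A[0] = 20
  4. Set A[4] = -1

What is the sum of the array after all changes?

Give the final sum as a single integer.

Initial sum: 186
Change 1: A[4] -1 -> 20, delta = 21, sum = 207
Change 2: A[8] 43 -> -9, delta = -52, sum = 155
Change 3: A[0] 31 -> 20, delta = -11, sum = 144
Change 4: A[4] 20 -> -1, delta = -21, sum = 123

Answer: 123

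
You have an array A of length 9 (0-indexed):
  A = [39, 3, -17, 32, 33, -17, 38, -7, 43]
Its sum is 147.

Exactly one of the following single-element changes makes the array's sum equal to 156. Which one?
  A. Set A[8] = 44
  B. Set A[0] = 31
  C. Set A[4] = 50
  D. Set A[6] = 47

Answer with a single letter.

Answer: D

Derivation:
Option A: A[8] 43->44, delta=1, new_sum=147+(1)=148
Option B: A[0] 39->31, delta=-8, new_sum=147+(-8)=139
Option C: A[4] 33->50, delta=17, new_sum=147+(17)=164
Option D: A[6] 38->47, delta=9, new_sum=147+(9)=156 <-- matches target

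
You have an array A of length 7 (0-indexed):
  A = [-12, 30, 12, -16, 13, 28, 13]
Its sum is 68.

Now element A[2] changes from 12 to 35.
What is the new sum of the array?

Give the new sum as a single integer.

Answer: 91

Derivation:
Old value at index 2: 12
New value at index 2: 35
Delta = 35 - 12 = 23
New sum = old_sum + delta = 68 + (23) = 91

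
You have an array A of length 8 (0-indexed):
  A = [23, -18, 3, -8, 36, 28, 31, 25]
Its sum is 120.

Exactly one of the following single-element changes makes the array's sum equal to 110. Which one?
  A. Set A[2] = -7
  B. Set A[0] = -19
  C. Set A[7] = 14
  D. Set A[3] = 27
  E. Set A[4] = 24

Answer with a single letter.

Option A: A[2] 3->-7, delta=-10, new_sum=120+(-10)=110 <-- matches target
Option B: A[0] 23->-19, delta=-42, new_sum=120+(-42)=78
Option C: A[7] 25->14, delta=-11, new_sum=120+(-11)=109
Option D: A[3] -8->27, delta=35, new_sum=120+(35)=155
Option E: A[4] 36->24, delta=-12, new_sum=120+(-12)=108

Answer: A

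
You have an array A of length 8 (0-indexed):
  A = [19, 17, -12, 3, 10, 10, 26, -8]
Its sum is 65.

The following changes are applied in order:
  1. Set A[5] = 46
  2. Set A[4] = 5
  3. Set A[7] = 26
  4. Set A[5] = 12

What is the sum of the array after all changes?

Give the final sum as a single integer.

Answer: 96

Derivation:
Initial sum: 65
Change 1: A[5] 10 -> 46, delta = 36, sum = 101
Change 2: A[4] 10 -> 5, delta = -5, sum = 96
Change 3: A[7] -8 -> 26, delta = 34, sum = 130
Change 4: A[5] 46 -> 12, delta = -34, sum = 96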